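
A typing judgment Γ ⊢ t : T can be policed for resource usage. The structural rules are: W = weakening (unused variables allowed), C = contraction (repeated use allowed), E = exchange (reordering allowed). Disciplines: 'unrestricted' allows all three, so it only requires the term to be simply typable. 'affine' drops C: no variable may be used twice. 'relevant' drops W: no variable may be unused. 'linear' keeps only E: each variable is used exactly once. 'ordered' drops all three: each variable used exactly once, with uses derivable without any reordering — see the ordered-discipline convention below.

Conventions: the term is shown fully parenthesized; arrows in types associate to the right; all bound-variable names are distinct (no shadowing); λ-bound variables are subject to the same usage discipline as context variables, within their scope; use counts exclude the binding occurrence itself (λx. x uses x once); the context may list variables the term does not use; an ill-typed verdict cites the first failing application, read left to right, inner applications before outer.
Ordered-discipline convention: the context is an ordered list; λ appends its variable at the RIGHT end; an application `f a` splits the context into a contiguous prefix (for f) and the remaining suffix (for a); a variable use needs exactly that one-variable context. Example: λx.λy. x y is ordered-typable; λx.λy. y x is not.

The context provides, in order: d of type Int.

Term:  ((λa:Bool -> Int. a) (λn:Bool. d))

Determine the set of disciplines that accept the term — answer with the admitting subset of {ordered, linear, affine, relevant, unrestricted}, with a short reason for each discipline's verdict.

admitted by: affine, unrestricted
usage: d: 1×; a (bound): 1×; n (bound): 0×
left-to-right use order: a, d
typing: well-typed — term : Bool -> Int
ordered ✗ (n never used (weakening))
linear ✗ (n never used (weakening))
affine ✓ (at most one use each (d, a, n))
relevant ✗ (n never used (weakening))
unrestricted ✓ (typability at Bool -> Int is all that's needed)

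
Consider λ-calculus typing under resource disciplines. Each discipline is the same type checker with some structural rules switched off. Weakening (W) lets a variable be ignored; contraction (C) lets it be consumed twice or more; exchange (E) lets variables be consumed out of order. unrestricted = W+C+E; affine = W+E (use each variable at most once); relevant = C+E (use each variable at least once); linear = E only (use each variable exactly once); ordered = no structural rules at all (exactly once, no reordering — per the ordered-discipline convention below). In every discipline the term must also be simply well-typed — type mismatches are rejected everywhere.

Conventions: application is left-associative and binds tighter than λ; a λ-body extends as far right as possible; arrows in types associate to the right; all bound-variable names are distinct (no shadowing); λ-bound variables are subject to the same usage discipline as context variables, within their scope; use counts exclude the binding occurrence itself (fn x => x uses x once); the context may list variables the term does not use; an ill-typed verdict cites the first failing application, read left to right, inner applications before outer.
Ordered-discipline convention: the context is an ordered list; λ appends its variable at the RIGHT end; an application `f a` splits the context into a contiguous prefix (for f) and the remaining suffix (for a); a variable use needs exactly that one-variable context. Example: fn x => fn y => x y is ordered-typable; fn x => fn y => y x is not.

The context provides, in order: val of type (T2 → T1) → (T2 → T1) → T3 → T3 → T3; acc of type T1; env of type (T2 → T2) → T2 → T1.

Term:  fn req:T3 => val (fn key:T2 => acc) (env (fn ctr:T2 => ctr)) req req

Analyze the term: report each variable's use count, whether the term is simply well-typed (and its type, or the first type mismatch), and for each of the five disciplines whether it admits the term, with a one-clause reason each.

usage: val: 1×, acc: 1×, env: 1×, req [bound]: 2×, key [bound]: 0×, ctr [bound]: 1×
use order (left to right): val, acc, env, ctr, req, req
typing: the term checks, with type T3 → T3
ordered: ✗ — repeated use of req ×2; key left unused
linear: ✗ — repeated use of req ×2; key left unused
affine: ✗ — repeated use of req ×2
relevant: ✗ — key left unused
unrestricted: ✓ — simply typable at T3 → T3; W, C, E all held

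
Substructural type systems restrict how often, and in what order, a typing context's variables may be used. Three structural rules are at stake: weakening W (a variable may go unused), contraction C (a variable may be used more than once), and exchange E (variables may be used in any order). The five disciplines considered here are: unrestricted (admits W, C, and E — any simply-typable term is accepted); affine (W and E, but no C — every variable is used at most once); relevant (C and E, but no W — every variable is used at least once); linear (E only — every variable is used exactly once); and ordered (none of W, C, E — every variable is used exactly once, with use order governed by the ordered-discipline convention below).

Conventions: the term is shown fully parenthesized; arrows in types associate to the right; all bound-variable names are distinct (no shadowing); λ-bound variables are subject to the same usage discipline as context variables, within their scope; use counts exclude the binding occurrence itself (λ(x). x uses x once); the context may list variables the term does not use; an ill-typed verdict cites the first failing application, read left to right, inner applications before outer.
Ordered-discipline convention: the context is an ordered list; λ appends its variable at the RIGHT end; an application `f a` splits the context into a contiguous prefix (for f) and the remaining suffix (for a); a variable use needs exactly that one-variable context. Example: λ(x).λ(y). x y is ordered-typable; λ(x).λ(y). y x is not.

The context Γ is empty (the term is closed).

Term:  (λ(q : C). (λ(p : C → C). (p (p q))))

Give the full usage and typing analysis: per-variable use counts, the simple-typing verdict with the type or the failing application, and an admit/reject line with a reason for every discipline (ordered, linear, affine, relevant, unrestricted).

variable uses: q (bound) ×1; p (bound) ×2
uses in reading order: p, p, q
typing: well-typed — term : C → (C → C) → C
ordered: ✗, uses contraction: p ×2
linear: ✗, uses contraction: p ×2
affine: ✗, uses contraction: p ×2
relevant: ✓, at least one use each (q, p)
unrestricted: ✓, well-typed at C → (C → C) → C; no restrictions here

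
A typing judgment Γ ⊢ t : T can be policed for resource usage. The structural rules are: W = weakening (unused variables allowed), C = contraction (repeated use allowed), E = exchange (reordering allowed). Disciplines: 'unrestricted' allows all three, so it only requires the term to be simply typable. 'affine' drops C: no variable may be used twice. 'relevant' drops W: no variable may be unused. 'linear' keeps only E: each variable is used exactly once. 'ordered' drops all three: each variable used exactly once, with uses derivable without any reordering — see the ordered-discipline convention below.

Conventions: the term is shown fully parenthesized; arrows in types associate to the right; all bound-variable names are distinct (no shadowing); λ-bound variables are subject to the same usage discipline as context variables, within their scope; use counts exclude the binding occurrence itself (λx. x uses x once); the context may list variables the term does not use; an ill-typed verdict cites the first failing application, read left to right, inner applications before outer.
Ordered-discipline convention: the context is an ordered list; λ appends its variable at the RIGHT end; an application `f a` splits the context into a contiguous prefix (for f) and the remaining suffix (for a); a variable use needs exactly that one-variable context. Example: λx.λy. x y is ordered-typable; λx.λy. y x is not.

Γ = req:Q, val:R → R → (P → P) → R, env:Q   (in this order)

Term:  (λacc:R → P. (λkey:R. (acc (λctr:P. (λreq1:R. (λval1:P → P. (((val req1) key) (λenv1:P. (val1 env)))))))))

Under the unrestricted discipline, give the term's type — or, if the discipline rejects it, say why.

not well-typed under unrestricted — fails simple typing
counts: req=0, val=1, env=1, acc [bound]=1, key [bound]=1, ctr [bound]=0, req1 [bound]=1, val1 [bound]=1, env1 [bound]=0
left-to-right use order: acc, val, req1, key, val1, env
typing: ill-typed: an application expects P but receives Q
across the five disciplines: ordered ✗, linear ✗, affine ✗, relevant ✗, unrestricted ✗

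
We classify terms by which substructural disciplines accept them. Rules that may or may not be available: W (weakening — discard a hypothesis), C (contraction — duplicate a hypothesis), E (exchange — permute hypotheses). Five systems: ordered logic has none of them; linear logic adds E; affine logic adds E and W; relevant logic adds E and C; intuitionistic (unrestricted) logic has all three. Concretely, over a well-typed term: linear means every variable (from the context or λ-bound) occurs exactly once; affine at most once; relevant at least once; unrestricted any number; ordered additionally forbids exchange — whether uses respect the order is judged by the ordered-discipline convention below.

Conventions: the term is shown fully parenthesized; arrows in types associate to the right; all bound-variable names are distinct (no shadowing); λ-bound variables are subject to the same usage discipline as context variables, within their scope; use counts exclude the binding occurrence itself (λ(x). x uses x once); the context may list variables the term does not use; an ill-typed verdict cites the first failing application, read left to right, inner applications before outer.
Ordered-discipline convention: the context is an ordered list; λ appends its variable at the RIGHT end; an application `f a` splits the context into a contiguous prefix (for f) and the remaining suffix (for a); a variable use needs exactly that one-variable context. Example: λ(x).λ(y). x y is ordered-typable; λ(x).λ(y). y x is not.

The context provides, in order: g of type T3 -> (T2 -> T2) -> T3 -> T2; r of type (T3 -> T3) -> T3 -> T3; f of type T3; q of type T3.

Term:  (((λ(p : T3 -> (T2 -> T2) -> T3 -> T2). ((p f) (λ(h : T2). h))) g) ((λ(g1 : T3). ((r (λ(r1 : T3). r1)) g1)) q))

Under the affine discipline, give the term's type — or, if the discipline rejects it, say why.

term : T2
counts: g: 1; r: 1; f: 1; q: 1; p (λ-bound): 1; h (λ-bound): 1; g1 (λ-bound): 1; r1 (λ-bound): 1
uses in reading order: p, f, h, g, r, r1, g1, q
typing: well-typed at T2
summary: ordered ✗, linear ✓, affine ✓, relevant ✓, unrestricted ✓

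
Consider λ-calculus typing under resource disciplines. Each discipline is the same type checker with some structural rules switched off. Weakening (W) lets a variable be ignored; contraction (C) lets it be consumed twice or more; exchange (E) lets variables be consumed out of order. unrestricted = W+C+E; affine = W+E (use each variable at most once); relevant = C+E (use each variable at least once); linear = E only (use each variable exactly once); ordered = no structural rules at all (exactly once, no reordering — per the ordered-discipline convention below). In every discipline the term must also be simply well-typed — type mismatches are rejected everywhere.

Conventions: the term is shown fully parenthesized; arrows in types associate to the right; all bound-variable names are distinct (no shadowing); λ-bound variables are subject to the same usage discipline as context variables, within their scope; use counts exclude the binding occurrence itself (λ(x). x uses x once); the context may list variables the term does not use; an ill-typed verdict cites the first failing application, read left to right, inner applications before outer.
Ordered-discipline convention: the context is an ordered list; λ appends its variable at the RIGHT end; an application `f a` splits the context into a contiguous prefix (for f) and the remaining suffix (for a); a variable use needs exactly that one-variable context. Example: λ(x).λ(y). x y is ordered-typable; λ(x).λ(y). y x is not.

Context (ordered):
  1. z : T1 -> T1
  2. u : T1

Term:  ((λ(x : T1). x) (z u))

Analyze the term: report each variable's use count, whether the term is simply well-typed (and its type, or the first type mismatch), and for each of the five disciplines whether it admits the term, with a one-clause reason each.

variable uses: z ×1, u ×1, x (λ-bound) ×1
use order (left to right): x, z, u
typing: well-typed — term : T1
ordered: ✓ — z, u, x: once each, no exchange needed
linear: ✓ — single use per variable (z, u, x)
affine: ✓ — z, u, x: no repeats, contraction unneeded
relevant: ✓ — every one of z, u, x appears
unrestricted: ✓ — simply typable at T1; W, C, E all held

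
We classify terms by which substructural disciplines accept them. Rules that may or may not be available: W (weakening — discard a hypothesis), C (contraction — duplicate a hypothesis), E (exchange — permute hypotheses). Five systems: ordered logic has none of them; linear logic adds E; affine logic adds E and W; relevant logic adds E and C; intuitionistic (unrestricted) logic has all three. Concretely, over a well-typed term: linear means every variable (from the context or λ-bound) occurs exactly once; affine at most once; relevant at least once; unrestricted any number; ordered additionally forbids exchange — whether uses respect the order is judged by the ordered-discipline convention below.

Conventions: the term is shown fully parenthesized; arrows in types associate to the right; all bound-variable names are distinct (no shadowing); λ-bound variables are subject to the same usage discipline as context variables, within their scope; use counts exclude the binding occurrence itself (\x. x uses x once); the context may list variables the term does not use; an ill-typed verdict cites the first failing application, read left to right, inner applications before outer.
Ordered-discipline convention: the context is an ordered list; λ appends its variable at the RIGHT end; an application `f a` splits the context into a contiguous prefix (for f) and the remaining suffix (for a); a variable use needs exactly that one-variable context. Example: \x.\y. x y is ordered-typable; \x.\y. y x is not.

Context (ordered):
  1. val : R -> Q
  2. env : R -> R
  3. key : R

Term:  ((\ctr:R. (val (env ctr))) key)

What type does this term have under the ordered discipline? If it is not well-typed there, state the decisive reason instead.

term : Q
use counts: val: 1; env: 1; key: 1; ctr (bound): 1
order of uses: val, env, ctr, key
typing: well-typed — term : Q
summary: ordered ✓ | linear ✓ | affine ✓ | relevant ✓ | unrestricted ✓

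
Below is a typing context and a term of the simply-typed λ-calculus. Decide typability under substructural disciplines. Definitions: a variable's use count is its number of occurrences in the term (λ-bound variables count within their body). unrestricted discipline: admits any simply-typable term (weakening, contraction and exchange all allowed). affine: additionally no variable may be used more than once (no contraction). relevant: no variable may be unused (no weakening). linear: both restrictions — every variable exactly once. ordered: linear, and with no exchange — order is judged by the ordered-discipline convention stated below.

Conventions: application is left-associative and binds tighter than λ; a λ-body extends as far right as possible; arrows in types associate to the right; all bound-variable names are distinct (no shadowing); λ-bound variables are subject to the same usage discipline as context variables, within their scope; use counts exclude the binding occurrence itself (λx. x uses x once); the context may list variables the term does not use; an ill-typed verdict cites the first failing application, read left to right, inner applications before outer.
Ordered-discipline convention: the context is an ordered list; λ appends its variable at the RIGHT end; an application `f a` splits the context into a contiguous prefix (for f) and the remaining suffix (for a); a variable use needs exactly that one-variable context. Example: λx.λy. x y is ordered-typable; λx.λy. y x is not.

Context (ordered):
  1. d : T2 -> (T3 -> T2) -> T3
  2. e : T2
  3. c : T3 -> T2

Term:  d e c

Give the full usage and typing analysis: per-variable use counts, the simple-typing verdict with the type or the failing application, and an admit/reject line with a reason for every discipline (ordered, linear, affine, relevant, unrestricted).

use counts: d: 1, e: 1, c: 1
uses in reading order: d, e, c
typing: the term checks, with type T3
ordered: ✓, d, e, c: once each, no exchange needed
linear: ✓, exactly-once usage across d, e, c
affine: ✓, d, e, c: no repeats, contraction unneeded
relevant: ✓, at least one use each (d, e, c)
unrestricted: ✓, simply typable at T3; W, C, E all held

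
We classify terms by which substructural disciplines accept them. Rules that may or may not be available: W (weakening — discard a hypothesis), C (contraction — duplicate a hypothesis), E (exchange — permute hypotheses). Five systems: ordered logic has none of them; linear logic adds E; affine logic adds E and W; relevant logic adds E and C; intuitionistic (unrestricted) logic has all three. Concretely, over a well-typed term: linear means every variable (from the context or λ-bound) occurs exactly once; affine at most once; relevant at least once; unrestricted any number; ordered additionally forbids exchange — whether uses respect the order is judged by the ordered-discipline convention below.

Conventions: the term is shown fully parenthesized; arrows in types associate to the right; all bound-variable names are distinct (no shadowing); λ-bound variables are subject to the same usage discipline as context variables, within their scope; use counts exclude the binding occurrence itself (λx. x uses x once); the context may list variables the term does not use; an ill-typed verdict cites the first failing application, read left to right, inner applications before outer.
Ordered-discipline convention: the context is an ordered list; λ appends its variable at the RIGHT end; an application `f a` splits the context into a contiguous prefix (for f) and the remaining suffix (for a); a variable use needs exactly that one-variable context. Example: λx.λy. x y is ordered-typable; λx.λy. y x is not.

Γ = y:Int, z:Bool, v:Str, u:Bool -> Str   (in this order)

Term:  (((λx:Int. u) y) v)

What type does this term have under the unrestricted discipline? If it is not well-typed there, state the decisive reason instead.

not well-typed under unrestricted — not simply typable
usage: y=1, z=0, v=1, u=1, x [bound]=0
uses in reading order: u, y, v
typing: ill-typed: a function awaiting Bool gets Str
summary: ordered ✗ · linear ✗ · affine ✗ · relevant ✗ · unrestricted ✗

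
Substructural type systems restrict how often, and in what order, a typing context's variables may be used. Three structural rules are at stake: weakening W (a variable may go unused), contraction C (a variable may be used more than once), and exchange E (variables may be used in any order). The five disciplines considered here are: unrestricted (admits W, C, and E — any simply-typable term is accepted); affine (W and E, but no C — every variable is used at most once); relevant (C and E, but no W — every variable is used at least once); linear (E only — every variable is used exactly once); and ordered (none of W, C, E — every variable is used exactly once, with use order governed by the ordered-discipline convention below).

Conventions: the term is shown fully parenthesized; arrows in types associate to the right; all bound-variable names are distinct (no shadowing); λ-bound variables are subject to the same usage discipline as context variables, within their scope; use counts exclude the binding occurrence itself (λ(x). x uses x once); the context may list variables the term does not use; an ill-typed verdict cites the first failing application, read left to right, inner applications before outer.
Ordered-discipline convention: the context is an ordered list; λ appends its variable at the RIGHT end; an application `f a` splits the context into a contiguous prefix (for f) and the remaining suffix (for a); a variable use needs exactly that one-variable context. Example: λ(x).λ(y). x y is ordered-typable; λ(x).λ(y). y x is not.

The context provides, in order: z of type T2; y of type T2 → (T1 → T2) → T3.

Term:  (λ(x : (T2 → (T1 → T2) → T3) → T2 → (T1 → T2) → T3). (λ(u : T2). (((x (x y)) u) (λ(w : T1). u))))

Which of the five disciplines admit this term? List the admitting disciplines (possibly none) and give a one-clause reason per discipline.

admitting disciplines: unrestricted
counts: z=0, y=1, x [bound]=2, u [bound]=2, w [bound]=0
order of uses: x, x, y, u, u
typing: well-typed — term : ((T2 → (T1 → T2) → T3) → T2 → (T1 → T2) → T3) → T2 → T3
ordered: ✗ — uses contraction: x ×2, u ×2; z, w left unused
linear: ✗ — uses contraction: x ×2, u ×2; z, w left unused
affine: ✗ — uses contraction: x ×2, u ×2
relevant: ✗ — z, w left unused
unrestricted: ✓ — simply typable at ((T2 → (T1 → T2) → T3) → T2 → (T1 → T2) → T3) → T2 → T3; W, C, E all held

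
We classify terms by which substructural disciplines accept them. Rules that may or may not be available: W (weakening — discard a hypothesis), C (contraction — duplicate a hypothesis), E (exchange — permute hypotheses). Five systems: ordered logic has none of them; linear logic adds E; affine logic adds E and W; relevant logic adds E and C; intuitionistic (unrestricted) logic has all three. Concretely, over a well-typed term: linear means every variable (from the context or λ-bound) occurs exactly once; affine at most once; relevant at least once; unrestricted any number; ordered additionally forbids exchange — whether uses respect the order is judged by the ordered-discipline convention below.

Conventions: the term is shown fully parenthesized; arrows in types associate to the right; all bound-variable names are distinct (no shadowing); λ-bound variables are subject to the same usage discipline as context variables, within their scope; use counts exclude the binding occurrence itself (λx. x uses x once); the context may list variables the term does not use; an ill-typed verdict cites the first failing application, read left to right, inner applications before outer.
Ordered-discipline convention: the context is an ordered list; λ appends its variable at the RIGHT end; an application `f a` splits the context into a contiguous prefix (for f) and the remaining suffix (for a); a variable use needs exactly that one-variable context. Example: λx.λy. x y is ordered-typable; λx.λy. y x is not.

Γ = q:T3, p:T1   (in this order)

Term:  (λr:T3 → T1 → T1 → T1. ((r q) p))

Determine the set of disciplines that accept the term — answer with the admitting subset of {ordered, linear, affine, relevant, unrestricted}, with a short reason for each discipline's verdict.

admitted by: linear, affine, relevant, unrestricted
use counts: q ×1; p ×1; r [bound] ×1
uses in reading order: r, q, p
typing: well-typed — term : (T3 → T1 → T1 → T1) → T1 → T1
ordered: ✗, use order r, q, p needs exchange
linear: ✓, exactly-once usage across q, p, r
affine: ✓, none of q, p, r used more than once
relevant: ✓, every one of q, p, r appears
unrestricted: ✓, well-typed at (T3 → T1 → T1 → T1) → T1 → T1; no restrictions here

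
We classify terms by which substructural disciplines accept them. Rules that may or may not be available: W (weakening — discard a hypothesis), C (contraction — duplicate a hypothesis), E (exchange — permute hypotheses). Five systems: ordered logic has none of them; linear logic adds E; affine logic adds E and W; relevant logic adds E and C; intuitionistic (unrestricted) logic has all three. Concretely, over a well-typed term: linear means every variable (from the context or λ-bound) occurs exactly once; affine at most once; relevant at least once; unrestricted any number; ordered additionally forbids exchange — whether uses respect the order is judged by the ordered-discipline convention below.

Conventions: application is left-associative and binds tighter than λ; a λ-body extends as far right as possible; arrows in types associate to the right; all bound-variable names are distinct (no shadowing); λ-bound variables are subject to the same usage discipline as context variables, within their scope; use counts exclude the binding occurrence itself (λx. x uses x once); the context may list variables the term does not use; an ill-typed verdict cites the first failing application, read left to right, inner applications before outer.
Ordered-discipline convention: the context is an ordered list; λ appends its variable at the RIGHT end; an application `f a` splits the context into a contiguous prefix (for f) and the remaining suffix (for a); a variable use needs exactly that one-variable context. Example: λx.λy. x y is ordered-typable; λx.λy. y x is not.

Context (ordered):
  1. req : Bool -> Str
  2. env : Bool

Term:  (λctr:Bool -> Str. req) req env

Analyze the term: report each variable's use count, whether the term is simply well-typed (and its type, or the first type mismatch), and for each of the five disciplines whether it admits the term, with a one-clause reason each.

counts: req: 2, env: 1, ctr [bound]: 0
uses in reading order: req, req, env
typing: well-typed — term : Str
ordered ✗ (req ×2 used more than once (contraction); unused: ctr — weakening required)
linear ✗ (req ×2 used more than once (contraction); unused: ctr — weakening required)
affine ✗ (req ×2 used more than once (contraction))
relevant ✗ (unused: ctr — weakening required)
unrestricted ✓ (type-checks (Str) and nothing is barred)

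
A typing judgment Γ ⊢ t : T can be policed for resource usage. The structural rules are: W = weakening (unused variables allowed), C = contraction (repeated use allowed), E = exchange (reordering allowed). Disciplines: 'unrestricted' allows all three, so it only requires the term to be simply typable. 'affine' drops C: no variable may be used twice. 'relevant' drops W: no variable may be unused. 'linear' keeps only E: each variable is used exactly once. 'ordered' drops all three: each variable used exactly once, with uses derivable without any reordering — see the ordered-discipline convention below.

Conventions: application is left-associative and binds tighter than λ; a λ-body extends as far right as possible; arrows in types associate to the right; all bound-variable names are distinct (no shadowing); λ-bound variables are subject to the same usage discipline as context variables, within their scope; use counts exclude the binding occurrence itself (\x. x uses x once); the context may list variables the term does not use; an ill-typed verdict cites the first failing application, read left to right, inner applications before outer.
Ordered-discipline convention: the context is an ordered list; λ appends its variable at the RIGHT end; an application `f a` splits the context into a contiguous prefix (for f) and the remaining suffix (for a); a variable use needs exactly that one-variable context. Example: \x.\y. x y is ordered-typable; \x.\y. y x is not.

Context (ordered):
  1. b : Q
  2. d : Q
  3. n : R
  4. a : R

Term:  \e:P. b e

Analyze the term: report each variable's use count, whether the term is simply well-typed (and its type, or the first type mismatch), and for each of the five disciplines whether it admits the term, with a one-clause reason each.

usage: b=1; d=0; n=0; a=0; e (bound)=1
use order (left to right): b, e
typing: ill-typed: can't apply a value of type Q
ordered: ✗ — not simply typable
linear: ✗ — fails simple typing
affine: ✗ — a type mismatch blocks all five
relevant: ✗ — the type mismatch rejects it
unrestricted: ✗ — not simply typable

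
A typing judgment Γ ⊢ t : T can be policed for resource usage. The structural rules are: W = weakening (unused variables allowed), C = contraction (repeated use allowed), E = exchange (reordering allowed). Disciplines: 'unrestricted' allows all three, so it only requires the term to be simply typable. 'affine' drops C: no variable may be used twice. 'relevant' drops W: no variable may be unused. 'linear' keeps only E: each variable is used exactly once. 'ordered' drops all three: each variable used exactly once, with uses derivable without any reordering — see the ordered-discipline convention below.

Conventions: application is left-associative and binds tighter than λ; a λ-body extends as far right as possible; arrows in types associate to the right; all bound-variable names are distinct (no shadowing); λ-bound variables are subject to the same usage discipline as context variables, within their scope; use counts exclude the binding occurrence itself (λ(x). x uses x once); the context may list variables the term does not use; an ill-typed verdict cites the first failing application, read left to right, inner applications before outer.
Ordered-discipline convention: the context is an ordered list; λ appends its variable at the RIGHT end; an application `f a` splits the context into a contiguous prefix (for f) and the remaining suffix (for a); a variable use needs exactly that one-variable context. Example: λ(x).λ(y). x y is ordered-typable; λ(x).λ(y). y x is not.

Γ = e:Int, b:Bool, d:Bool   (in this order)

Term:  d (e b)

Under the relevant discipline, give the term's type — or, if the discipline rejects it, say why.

not well-typed under relevant — fails simple typing
counts: e ×1, b ×1, d ×1
uses in reading order: d, e, b
typing: ill-typed: applying a non-function (Int)
all disciplines: ordered ✗ | linear ✗ | affine ✗ | relevant ✗ | unrestricted ✗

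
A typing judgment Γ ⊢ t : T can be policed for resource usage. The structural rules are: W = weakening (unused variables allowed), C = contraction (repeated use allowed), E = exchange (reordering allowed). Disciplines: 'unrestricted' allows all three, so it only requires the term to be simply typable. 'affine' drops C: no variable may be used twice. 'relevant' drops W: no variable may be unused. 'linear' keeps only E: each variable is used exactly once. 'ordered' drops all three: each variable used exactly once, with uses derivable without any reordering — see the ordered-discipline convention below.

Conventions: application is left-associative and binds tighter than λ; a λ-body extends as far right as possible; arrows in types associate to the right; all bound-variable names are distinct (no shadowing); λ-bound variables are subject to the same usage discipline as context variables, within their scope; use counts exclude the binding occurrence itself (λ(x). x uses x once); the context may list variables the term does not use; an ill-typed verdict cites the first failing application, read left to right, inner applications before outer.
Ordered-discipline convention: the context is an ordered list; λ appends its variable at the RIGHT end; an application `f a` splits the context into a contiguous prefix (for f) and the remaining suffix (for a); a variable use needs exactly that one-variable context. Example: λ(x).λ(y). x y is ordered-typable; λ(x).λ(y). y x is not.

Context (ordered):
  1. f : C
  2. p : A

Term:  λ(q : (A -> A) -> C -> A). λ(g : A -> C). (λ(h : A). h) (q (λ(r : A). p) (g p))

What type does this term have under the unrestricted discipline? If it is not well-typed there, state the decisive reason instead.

term : ((A -> A) -> C -> A) -> (A -> C) -> A
usage: f: 0×; p: 2×; q (λ-bound): 1×; g (λ-bound): 1×; h (λ-bound): 1×; r (λ-bound): 0×
left-to-right use order: h, q, p, g, p
typing: well-typed — term : ((A -> A) -> C -> A) -> (A -> C) -> A
across the five disciplines: ordered ✗; linear ✗; affine ✗; relevant ✗; unrestricted ✓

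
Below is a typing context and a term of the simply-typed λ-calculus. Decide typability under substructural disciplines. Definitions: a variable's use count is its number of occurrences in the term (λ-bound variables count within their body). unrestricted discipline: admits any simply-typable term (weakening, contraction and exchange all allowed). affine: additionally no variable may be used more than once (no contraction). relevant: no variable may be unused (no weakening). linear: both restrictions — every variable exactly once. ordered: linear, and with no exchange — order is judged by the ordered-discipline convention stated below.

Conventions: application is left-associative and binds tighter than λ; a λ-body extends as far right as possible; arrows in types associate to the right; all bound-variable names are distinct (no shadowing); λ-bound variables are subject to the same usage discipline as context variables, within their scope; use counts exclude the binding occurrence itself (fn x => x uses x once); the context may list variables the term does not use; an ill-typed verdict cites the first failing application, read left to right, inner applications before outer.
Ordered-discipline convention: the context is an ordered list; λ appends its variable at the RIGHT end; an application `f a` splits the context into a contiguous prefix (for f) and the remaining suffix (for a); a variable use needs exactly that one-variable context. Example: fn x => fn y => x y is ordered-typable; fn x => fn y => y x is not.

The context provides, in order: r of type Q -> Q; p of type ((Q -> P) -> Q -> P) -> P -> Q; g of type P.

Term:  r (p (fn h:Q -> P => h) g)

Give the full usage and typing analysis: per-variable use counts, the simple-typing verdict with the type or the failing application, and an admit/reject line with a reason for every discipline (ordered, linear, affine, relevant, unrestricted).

usage: r ×1, p ×1, g ×1, h [bound] ×1
order of uses: r, p, h, g
typing: well-typed at Q
ordered ✓ (single-use (r, p, g, h), ordered derivation ok)
linear ✓ (each of r, p, g, h used exactly once)
affine ✓ (none of r, p, g, h used more than once)
relevant ✓ (r, p, g, h: all used, weakening unneeded)
unrestricted ✓ (type-checks (Q) and nothing is barred)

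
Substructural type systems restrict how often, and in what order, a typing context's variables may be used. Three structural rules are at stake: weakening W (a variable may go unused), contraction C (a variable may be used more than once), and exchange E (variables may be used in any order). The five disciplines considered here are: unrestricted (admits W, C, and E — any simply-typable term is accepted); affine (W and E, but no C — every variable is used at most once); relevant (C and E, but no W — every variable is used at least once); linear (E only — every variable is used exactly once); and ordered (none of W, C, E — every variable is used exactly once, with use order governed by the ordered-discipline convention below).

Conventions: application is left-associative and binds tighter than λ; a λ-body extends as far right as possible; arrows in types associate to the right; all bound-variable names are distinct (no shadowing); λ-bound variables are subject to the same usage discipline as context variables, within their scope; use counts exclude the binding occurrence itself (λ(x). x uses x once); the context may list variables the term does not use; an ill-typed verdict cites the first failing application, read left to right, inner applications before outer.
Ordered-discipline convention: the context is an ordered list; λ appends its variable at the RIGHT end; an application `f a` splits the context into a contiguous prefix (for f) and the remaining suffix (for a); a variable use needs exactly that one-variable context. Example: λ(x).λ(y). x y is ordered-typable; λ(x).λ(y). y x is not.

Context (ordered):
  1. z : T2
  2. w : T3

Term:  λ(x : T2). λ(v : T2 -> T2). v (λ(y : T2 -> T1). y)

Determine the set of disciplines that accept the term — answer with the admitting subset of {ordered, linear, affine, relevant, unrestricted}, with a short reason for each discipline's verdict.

accepted by: none
usage: z=0; w=0; x (bound)=0; v (bound)=1; y (bound)=1
uses in reading order: v, y
typing: ill-typed: an application expects T2 but receives (T2 -> T1) -> T2 -> T1
ordered: ✗, a type mismatch blocks all five
linear: ✗, the type mismatch rejects it
affine: ✗, not simply typable
relevant: ✗, fails simple typing
unrestricted: ✗, a type mismatch blocks all five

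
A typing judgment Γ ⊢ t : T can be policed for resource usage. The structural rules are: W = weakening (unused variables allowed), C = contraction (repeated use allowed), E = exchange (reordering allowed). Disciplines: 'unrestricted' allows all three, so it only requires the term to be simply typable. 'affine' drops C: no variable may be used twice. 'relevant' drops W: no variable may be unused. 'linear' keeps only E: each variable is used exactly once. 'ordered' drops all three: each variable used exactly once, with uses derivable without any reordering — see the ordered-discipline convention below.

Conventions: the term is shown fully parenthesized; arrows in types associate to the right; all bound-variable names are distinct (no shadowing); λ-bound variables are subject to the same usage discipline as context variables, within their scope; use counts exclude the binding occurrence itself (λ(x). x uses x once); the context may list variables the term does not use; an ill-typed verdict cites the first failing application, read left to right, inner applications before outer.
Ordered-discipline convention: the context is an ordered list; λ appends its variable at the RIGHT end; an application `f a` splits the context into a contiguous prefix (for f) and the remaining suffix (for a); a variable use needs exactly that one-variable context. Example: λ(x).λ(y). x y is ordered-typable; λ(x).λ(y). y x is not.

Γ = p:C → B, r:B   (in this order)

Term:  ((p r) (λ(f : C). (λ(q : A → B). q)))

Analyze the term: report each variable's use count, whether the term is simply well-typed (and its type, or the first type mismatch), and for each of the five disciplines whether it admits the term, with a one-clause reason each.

use counts: p: 1; r: 1; f (λ-bound): 0; q (λ-bound): 1
left-to-right use order: p, r, q
typing: ill-typed: an application expects C but receives B
ordered: ✗ — fails simple typing
linear: ✗ — a type mismatch blocks all five
affine: ✗ — the type mismatch rejects it
relevant: ✗ — not simply typable
unrestricted: ✗ — fails simple typing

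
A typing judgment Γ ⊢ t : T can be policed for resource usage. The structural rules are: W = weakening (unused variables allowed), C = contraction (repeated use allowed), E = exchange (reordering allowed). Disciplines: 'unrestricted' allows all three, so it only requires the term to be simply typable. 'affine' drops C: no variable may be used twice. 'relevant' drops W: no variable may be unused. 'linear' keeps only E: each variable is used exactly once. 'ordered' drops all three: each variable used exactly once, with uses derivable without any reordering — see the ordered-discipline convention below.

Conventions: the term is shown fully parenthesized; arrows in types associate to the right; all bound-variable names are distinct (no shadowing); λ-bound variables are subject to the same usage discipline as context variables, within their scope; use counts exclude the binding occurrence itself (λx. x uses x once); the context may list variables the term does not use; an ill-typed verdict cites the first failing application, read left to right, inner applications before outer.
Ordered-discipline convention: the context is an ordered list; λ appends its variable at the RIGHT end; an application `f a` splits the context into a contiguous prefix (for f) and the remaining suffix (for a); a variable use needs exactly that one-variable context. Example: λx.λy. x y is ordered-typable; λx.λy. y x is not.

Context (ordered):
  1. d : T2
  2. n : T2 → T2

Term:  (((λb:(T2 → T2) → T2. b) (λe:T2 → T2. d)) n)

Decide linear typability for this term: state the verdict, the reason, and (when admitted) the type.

no — e never used (weakening)
use counts: d: 1×; n: 1×; b (bound): 1×; e (bound): 0×
order of uses: b, d, n
typing: well-typed at T2
per-discipline verdicts: ordered ✗; linear ✗; affine ✓; relevant ✗; unrestricted ✓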